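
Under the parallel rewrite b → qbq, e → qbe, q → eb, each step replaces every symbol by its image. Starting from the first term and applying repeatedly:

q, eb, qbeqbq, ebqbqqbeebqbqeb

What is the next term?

qbeqbqebqbqebebqbqqbeqbeqbqebqbqebqbeqbq

φ(ebqbqqbeebqbqeb) expands symbol-by-symbol to qbe qbq eb qbq eb eb qbq qbe qbe qbq eb qbq eb qbe qbq; joining the 15 pieces gives the next term.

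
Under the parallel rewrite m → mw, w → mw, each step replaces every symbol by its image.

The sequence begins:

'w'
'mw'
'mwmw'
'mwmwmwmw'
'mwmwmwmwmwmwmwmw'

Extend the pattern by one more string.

mwmwmwmwmwmwmwmwmwmwmwmwmwmwmwmw

Replace each of the 16 characters of mwmwmwmwmwmwmwmw in place — mw mw mw mw mw mw mw mw mw mw mw mw mw mw mw mw — and concatenate.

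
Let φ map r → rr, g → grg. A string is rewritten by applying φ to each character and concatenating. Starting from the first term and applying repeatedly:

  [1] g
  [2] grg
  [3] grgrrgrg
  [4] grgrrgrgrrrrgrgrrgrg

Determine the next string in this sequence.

grgrrgrgrrrrgrgrrgrgrrrrrrrrgrgrrgrgrrrrgrgrrgrg

Applying the rule to each of the 20 symbols of grgrrgrgrrrrgrgrrgrg gives the pieces grg rr grg rr rr grg rr grg rr rr rr rr grg rr grg rr rr grg rr grg, which concatenate to the answer.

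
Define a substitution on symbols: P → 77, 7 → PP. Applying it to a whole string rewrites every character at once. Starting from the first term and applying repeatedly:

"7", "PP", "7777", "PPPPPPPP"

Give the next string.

Expanding PPPPPPPP: P→77, P→77, P→77, P→77, P→77, P→77, P→77, P→77. Concatenated: 77 77 77 77 77 77 77 77.

7777777777777777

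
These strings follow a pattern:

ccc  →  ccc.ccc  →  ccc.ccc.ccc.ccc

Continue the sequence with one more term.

ccc.ccc.ccc.ccc.ccc.ccc.ccc.ccc

Every step duplicates the string with '.' between the halves.
One more doubling of ccc.ccc.ccc.ccc gives the answer.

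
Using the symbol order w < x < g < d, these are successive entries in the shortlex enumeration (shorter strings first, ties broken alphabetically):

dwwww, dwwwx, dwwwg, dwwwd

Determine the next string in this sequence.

Treat dwwwd as a base-4 numeral over the given alphabet and add one, carrying through any trailing d's.

dwwxw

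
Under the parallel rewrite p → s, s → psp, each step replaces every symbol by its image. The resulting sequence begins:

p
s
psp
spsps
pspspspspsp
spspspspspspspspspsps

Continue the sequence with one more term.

pspspspspspspspspspspspspspspspspspspspspsp

φ(spspspspspspspspspsps) expands symbol-by-symbol to psp s psp s psp s psp s psp s psp s psp s psp s psp s psp s psp; joining the 21 pieces gives the next term.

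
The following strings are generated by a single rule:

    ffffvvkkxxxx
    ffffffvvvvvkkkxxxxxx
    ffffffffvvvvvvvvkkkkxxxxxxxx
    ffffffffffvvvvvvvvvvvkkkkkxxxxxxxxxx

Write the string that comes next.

Each string has the form f^{2n+2} v^{3n-1} k^{n+1} x^{2n+2} (n = 1, 2, …).
Setting n = 5 gives 12, 14, 6, 12 characters in each block.

ffffffffffffvvvvvvvvvvvvvvkkkkkkxxxxxxxxxxxx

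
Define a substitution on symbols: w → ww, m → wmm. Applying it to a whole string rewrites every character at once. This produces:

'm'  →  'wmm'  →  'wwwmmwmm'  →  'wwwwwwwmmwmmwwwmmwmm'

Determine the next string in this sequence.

wwwwwwwwwwwwwwwmmwmmwwwmmwmmwwwwwwwmmwmmwwwmmwmm

Applying the rule to each of the 20 symbols of wwwwwwwmmwmmwwwmmwmm gives the pieces ww ww ww ww ww ww ww wmm wmm ww wmm wmm ww ww ww wmm wmm ww wmm wmm, which concatenate to the answer.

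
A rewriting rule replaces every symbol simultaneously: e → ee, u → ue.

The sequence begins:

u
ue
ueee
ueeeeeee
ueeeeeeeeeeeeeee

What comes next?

ueeeeeeeeeeeeeeeeeeeeeeeeeeeeeee

Replace each of the 16 characters of ueeeeeeeeeeeeeee in place — ue ee ee ee ee ee ee ee ee ee ee ee ee ee ee ee — and concatenate.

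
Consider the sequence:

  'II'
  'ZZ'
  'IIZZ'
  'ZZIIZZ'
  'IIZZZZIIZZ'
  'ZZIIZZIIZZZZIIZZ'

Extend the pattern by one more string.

IIZZZZIIZZZZIIZZIIZZZZIIZZ

Each term (from the third on) is the two preceding terms concatenated in order: term 3 = II·ZZ = IIZZ.
So term 7 is IIZZZZIIZZ·ZZIIZZIIZZZZIIZZ.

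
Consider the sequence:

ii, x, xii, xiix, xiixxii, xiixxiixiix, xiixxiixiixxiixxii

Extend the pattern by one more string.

xiixxiixiixxiixxiixiixxiixiix

Each term (from the third on) is the previous term followed by the one before it: term 3 = x·ii = xii.
Continuing: xiixxiixiixxiixxii · xiixxiixiix gives term 8.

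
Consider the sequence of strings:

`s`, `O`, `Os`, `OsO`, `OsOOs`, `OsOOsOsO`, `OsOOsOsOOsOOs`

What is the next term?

OsOOsOsOOsOOsOsOOsOsO

This is a Fibonacci-style word recurrence s(k) = s(k−1)·s(k−2): e.g. O·s = Os.
The next term joins OsOOsOsOOsOOs and OsOOsOsO.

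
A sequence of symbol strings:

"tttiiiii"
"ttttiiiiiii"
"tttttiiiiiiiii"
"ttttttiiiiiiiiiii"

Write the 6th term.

Term n consists of n+1 t's, followed by 2n+1 i's, where the shown terms are n = 2, 3, 4, 5.
Setting n = 7 gives 8, 15 characters in each block.

ttttttttiiiiiiiiiiiiiii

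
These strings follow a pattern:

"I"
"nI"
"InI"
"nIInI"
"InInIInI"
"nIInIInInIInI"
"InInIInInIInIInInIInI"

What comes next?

nIInIInInIInIInInIInInIInIInInIInI

This is a Fibonacci-style word recurrence s(k) = s(k−2)·s(k−1): e.g. I·nI = InI.
Continuing: nIInIInInIInI · InInIInInIInIInInIInI gives term 8.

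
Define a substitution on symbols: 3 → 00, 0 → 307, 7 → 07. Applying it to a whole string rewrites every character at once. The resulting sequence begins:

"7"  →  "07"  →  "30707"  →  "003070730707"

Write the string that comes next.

307307003070730707003070730707

Rewriting each symbol of 003070730707: 0→307, 0→307, 3→00, 0→307, 7→07, 0→307, 7→07, 3→00, 0→307, 7→07, 0→307, 7→07, which concatenates to 307 307 00 307 07 307 07 00 307 07 307 07.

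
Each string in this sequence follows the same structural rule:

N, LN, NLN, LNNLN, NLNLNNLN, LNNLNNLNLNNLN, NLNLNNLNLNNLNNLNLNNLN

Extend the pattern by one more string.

Each term (from the third on) is the two preceding terms concatenated in order: term 3 = N·LN = NLN.
The next term joins LNNLNNLNLNNLN and NLNLNNLNLNNLNNLNLNNLN.

LNNLNNLNLNNLNNLNLNNLNLNNLNNLNLNNLN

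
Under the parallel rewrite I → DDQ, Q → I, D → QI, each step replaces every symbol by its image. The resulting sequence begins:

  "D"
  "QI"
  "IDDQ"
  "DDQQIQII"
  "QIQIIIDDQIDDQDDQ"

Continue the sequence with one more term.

Rewriting the 16 symbols of QIQIIIDDQIDDQDDQ one by one yields I DDQ I DDQ DDQ DDQ QI QI I DDQ QI QI I QI QI I; concatenated:

IDDQIDDQDDQDDQQIQIIDDQQIQIIQIQII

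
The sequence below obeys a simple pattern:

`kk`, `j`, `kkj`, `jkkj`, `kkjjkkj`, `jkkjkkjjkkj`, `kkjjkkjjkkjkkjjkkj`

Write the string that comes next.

jkkjkkjjkkjkkjjkkjjkkjkkjjkkj

Each term (from the third on) is the two preceding terms concatenated in order: term 3 = kk·j = kkj.
Continuing: jkkjkkjjkkj · kkjjkkjjkkjkkjjkkj gives term 8.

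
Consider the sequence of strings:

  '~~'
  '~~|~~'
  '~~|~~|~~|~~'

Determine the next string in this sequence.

Each string is two copies of the previous one joined by '|'.
One more doubling of ~~|~~|~~|~~ gives the answer.

~~|~~|~~|~~|~~|~~|~~|~~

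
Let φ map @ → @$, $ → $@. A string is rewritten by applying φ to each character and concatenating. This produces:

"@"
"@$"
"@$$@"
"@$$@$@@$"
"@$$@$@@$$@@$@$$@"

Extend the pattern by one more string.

@$$@$@@$$@@$@$$@$@@$@$$@@$$@$@@$

φ(@$$@$@@$$@@$@$$@) expands symbol-by-symbol to @$ $@ $@ @$ $@ @$ @$ $@ $@ @$ @$ $@ @$ $@ $@ @$; joining the 16 pieces gives the next term.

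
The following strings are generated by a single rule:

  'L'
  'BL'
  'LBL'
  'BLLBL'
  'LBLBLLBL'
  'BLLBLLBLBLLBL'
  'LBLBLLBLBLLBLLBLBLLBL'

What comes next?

BLLBLLBLBLLBLLBLBLLBLBLLBLLBLBLLBL

Each term (from the third on) is the two preceding terms concatenated in order: term 3 = L·BL = LBL.
The next term joins BLLBLLBLBLLBL and LBLBLLBLBLLBLLBLBLLBL.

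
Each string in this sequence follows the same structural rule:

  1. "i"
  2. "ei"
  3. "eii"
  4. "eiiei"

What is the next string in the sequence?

eiieieii

From term 3 onward, concatenate the last term with the second-to-last: ei·i = eii, eii·ei = eiiei, …
So term 5 is eiiei·eii.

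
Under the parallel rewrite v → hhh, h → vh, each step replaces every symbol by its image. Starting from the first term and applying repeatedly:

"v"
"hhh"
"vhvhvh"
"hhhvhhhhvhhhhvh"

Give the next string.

Rewriting the 15 symbols of hhhvhhhhvhhhhvh one by one yields vh vh vh hhh vh vh vh vh hhh vh vh vh vh hhh vh; concatenated:

vhvhvhhhhvhvhvhvhhhhvhvhvhvhhhhvh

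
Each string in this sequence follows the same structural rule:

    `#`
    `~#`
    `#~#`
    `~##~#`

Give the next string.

#~#~##~#

Each term (from the third on) is the two preceding terms concatenated in order: term 3 = #·~# = #~#.
So term 5 is #~#·~##~#.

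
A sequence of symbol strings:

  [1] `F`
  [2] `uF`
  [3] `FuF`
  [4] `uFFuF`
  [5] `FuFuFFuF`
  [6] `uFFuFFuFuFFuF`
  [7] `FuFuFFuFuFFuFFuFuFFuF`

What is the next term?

uFFuFFuFuFFuFFuFuFFuFuFFuFFuFuFFuF

From term 3 onward, concatenate the second-to-last term with the last: F·uF = FuF, uF·FuF = uFFuF, …
So term 8 is uFFuFFuFuFFuF·FuFuFFuFuFFuFFuFuFFuF.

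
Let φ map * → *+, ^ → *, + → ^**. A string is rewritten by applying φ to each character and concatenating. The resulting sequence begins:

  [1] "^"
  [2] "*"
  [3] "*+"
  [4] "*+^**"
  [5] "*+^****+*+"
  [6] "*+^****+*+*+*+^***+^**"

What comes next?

Replace each of the 22 characters of *+^****+*+*+*+^***+^** in place — *+ ^** * *+ *+ *+ *+ ^** *+ ^** *+ ^** *+ ^** * *+ *+ *+ ^** * *+ *+ — and concatenate.

*+^****+*+*+*+^***+^***+^***+^****+*+*+^****+*+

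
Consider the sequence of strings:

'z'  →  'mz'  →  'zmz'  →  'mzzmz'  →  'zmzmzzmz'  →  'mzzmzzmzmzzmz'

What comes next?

zmzmzzmzmzzmzzmzmzzmz

This is a Fibonacci-style word recurrence s(k) = s(k−2)·s(k−1): e.g. z·mz = zmz.
The next term joins zmzmzzmz and mzzmzzmzmzzmz.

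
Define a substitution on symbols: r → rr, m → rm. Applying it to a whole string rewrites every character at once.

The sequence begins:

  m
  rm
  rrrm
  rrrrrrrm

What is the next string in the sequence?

rrrrrrrrrrrrrrrm

Expanding rrrrrrrm: r→rr, r→rr, r→rr, r→rr, r→rr, r→rr, r→rr, m→rm. Concatenated: rr rr rr rr rr rr rr rm.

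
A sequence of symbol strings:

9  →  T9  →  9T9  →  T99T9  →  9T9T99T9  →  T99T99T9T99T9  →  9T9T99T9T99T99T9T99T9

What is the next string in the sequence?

From term 3 onward, concatenate the second-to-last term with the last: 9·T9 = 9T9, T9·9T9 = T99T9, …
So term 8 is T99T99T9T99T9·9T9T99T9T99T99T9T99T9.

T99T99T9T99T99T9T99T9T99T99T9T99T9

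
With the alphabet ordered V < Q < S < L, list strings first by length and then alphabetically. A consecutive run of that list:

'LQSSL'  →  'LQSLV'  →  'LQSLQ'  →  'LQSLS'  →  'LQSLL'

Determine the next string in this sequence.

LQLVV

The successor of LQSLL increments the rightmost position that isn't already L and resets every position after it to V.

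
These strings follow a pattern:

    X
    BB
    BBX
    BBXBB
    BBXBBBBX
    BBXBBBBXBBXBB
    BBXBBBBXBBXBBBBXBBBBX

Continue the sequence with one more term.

From term 3 onward, concatenate the last term with the second-to-last: BB·X = BBX, BBX·BB = BBXBB, …
Continuing: BBXBBBBXBBXBBBBXBBBBX · BBXBBBBXBBXBB gives term 8.

BBXBBBBXBBXBBBBXBBBBXBBXBBBBXBBXBB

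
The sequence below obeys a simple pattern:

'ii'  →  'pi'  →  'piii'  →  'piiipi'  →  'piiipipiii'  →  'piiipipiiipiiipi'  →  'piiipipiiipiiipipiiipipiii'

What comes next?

piiipipiiipiiipipiiipipiiipiiipipiiipiiipi

From term 3 onward, concatenate the last term with the second-to-last: pi·ii = piii, piii·pi = piiipi, …
Continuing: piiipipiiipiiipipiiipipiii · piiipipiiipiiipi gives term 8.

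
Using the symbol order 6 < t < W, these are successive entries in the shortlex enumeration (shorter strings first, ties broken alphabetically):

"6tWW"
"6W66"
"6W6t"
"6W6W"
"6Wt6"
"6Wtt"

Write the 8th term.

Continuing the enumeration 2 steps past 6Wtt: 6Wtt → 6WtW → (answer).

6WW6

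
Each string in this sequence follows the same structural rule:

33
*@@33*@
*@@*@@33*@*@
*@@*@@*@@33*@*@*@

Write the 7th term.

*@@*@@*@@*@@*@@*@@33*@*@*@*@*@*@

Each term wraps the previous one in *@@ on the left and *@ on the right.
From *@@*@@*@@33*@*@*@, 3 further steps: *@@*@@*@@33*@*@*@ → *@@*@@*@@*@@33*@*@*@*@ → *@@*@@*@@*@@*@@33*@*@*@*@*@ → (answer).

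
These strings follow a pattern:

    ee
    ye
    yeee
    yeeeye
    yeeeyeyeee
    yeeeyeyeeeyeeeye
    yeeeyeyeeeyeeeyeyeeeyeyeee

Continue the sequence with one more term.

yeeeyeyeeeyeeeyeyeeeyeyeeeyeeeyeyeeeyeeeye

From term 3 onward, concatenate the last term with the second-to-last: ye·ee = yeee, yeee·ye = yeeeye, …
The next term joins yeeeyeyeeeyeeeyeyeeeyeyeee and yeeeyeyeeeyeeeye.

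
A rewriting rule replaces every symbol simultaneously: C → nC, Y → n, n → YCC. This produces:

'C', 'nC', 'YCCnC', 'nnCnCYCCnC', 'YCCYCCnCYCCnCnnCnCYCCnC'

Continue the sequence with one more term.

nnCnCnnCnCYCCnCnnCnCYCCnCYCCYCCnCYCCnCnnCnCYCCnC

Applying the rule to each of the 23 symbols of YCCYCCnCYCCnCnnCnCYCCnC gives the pieces n nC nC n nC nC YCC nC n nC nC YCC nC YCC YCC nC YCC nC n nC nC YCC nC, which concatenate to the answer.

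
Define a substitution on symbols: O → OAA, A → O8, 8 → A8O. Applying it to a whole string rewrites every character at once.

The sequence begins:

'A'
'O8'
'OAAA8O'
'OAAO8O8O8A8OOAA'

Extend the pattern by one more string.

OAAO8O8OAAA8OOAAA8OOAAA8OO8A8OOAAOAAO8O8

Replace each of the 15 characters of OAAO8O8O8A8OOAA in place — OAA O8 O8 OAA A8O OAA A8O OAA A8O O8 A8O OAA OAA O8 O8 — and concatenate.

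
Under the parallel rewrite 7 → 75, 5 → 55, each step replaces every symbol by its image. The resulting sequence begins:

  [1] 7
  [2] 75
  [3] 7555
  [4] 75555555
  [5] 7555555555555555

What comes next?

75555555555555555555555555555555

φ(7555555555555555) expands symbol-by-symbol to 75 55 55 55 55 55 55 55 55 55 55 55 55 55 55 55; joining the 16 pieces gives the next term.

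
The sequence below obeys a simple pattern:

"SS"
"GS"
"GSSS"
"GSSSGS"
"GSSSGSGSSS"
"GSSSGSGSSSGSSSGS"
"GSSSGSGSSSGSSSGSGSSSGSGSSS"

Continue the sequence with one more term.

GSSSGSGSSSGSSSGSGSSSGSGSSSGSSSGSGSSSGSSSGS

Each term (from the third on) is the previous term followed by the one before it: term 3 = GS·SS = GSSS.
The next term joins GSSSGSGSSSGSSSGSGSSSGSGSSS and GSSSGSGSSSGSSSGS.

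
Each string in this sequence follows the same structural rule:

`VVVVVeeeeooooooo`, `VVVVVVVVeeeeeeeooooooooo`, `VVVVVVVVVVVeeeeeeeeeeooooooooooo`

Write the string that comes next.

The n-th term is 3n-1 V's then 3n-2 e's then 2n+3 o's, where the shown terms are n = 2, 3, 4.
For the next term, n = 5, so the run lengths are 14, 13, 13.

VVVVVVVVVVVVVVeeeeeeeeeeeeeooooooooooooo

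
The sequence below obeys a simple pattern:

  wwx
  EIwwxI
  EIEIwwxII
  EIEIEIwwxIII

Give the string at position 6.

Every step adds EI to the front and I to the end of the previous string.
From EIEIEIwwxIII, 2 further steps: EIEIEIwwxIII → EIEIEIEIwwxIIII → (answer).

EIEIEIEIEIwwxIIIII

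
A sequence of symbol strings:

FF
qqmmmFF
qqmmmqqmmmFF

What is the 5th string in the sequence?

The strings grow by a fixed prefix qqmmm each time.
From qqmmmqqmmmFF, 2 further steps: qqmmmqqmmmFF → qqmmmqqmmmqqmmmFF → (answer).

qqmmmqqmmmqqmmmqqmmmFF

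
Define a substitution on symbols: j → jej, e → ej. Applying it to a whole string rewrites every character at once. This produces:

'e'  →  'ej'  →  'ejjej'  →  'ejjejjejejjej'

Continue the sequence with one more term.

Rewriting the 13 symbols of ejjejjejejjej one by one yields ej jej jej ej jej jej ej jej ej jej jej ej jej; concatenated:

ejjejjejejjejjejejjejejjejjejejjej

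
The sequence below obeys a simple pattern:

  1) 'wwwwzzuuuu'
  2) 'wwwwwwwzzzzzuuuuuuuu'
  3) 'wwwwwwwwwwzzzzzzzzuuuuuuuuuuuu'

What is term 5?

wwwwwwwwwwwwwwwwzzzzzzzzzzzzzzuuuuuuuuuuuuuuuuuuuu

Term n consists of 3n+1 w's, followed by 3n-1 z's, followed by 4n u's (n = 1, 2, …).
For term 5, n = 5, so the run lengths are 16, 14, 20.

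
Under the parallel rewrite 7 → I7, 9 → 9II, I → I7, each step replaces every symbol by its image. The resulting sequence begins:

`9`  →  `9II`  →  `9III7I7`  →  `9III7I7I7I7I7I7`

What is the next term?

9III7I7I7I7I7I7I7I7I7I7I7I7I7I7

φ(9III7I7I7I7I7I7) expands symbol-by-symbol to 9II I7 I7 I7 I7 I7 I7 I7 I7 I7 I7 I7 I7 I7 I7; joining the 15 pieces gives the next term.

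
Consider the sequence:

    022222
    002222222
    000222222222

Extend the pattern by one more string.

The n-th term is n-1 0's then 2n+1 2's, where the shown terms are n = 2, 3, 4.
At n = 5 the blocks have lengths 4, 11.

000022222222222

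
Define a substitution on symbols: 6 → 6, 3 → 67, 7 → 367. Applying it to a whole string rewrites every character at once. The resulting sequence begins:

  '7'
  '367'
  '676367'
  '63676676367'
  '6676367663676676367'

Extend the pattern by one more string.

Applying the rule to each of the 19 symbols of 6676367663676676367 gives the pieces 6 6 367 6 67 6 367 6 6 67 6 367 6 6 367 6 67 6 367, which concatenate to the answer.

66367667636766676367663676676367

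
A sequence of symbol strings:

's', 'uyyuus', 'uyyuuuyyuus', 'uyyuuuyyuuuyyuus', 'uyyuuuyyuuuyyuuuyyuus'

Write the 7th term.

Every step adds uyyuu at the front: s(k+1) = uyyuu·s(k).
From uyyuuuyyuuuyyuuuyyuus, 2 further steps: uyyuuuyyuuuyyuuuyyuus → uyyuuuyyuuuyyuuuyyuuuyyuus → (answer).

uyyuuuyyuuuyyuuuyyuuuyyuuuyyuus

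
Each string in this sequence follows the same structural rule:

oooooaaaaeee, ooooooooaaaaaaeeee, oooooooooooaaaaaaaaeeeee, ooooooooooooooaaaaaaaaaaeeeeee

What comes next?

oooooooooooooooooaaaaaaaaaaaaeeeeeee

Each string has the form o^{3n-1} a^{2n} e^{n+1}, where the shown terms are n = 2, 3, 4, 5.
At n = 6 the blocks have lengths 17, 12, 7.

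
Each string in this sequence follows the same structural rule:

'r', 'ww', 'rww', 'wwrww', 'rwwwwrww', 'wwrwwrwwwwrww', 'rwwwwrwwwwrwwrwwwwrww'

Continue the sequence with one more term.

Each term (from the third on) is the two preceding terms concatenated in order: term 3 = r·ww = rww.
So term 8 is wwrwwrwwwwrww·rwwwwrwwwwrwwrwwwwrww.

wwrwwrwwwwrwwrwwwwrwwwwrwwrwwwwrww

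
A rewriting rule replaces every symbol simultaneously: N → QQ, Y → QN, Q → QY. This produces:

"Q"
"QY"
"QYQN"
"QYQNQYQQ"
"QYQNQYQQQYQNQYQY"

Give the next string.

φ(QYQNQYQQQYQNQYQY) expands symbol-by-symbol to QY QN QY QQ QY QN QY QY QY QN QY QQ QY QN QY QN; joining the 16 pieces gives the next term.

QYQNQYQQQYQNQYQYQYQNQYQQQYQNQYQN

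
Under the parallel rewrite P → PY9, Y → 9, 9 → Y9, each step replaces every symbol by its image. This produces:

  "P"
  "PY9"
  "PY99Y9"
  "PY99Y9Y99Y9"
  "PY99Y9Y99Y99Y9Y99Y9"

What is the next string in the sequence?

Replace each of the 19 characters of PY99Y9Y99Y99Y9Y99Y9 in place — PY9 9 Y9 Y9 9 Y9 9 Y9 Y9 9 Y9 Y9 9 Y9 9 Y9 Y9 9 Y9 — and concatenate.

PY99Y9Y99Y99Y9Y99Y9Y99Y99Y9Y99Y9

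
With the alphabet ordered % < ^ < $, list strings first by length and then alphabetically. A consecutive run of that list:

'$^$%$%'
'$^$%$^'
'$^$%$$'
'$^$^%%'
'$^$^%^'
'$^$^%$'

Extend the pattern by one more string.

Find the rightmost character of $^$^%$ below $, bump it to the next letter, and reset everything to its right to %.

$^$^^%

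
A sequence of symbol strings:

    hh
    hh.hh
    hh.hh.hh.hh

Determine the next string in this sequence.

Every step duplicates the string with '.' between the halves.
So the next term is two copies of hh.hh.hh.hh with '.' between the halves.

hh.hh.hh.hh.hh.hh.hh.hh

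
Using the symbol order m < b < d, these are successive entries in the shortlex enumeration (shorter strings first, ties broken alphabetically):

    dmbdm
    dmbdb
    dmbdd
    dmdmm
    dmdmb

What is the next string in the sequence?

The successor of dmdmb increments the rightmost position that isn't already d and resets every position after it to m.

dmdmd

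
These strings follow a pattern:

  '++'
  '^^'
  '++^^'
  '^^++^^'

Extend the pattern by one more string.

++^^^^++^^

This is a Fibonacci-style word recurrence s(k) = s(k−2)·s(k−1): e.g. ++·^^ = ++^^.
Continuing: ++^^ · ^^++^^ gives term 5.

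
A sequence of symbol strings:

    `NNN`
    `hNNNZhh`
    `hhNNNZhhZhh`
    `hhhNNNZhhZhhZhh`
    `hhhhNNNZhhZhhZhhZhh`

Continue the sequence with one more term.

Every step adds h to the front and Zhh to the end of the previous string.
Applying this once more to hhhhNNNZhhZhhZhhZhh:

hhhhhNNNZhhZhhZhhZhhZhh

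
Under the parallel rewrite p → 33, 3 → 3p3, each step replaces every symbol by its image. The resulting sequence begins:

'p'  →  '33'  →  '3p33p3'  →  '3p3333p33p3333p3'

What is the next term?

3p3333p33p33p33p3333p33p3333p33p33p33p3333p3

φ(3p3333p33p3333p3) expands symbol-by-symbol to 3p3 33 3p3 3p3 3p3 3p3 33 3p3 3p3 33 3p3 3p3 3p3 3p3 33 3p3; joining the 16 pieces gives the next term.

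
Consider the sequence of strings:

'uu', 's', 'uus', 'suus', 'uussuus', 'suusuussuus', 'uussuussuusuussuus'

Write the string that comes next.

From term 3 onward, concatenate the second-to-last term with the last: uu·s = uus, s·uus = suus, …
Continuing: suusuussuus · uussuussuusuussuus gives term 8.

suusuussuusuussuussuusuussuus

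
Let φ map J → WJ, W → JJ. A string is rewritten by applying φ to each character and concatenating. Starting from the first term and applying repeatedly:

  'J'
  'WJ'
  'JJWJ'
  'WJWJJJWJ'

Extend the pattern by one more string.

Expanding WJWJJJWJ: W→JJ, J→WJ, W→JJ, J→WJ, J→WJ, J→WJ, W→JJ, J→WJ. Concatenated: JJ WJ JJ WJ WJ WJ JJ WJ.

JJWJJJWJWJWJJJWJ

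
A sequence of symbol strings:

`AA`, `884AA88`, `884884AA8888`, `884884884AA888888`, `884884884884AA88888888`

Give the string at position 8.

s(k+1) = 884·s(k)·88, so each term gains 884 as a prefix and 88 as a suffix.
From 884884884884AA88888888, 3 further steps: 884884884884AA88888888 → 884884884884884AA8888888888 → 884884884884884884AA888888888888 → (answer).

884884884884884884884AA88888888888888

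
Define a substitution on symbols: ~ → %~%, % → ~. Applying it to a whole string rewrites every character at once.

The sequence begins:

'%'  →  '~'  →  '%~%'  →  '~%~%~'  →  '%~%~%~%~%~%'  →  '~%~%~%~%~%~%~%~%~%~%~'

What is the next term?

Rewriting the 21 symbols of ~%~%~%~%~%~%~%~%~%~%~ one by one yields %~% ~ %~% ~ %~% ~ %~% ~ %~% ~ %~% ~ %~% ~ %~% ~ %~% ~ %~% ~ %~%; concatenated:

%~%~%~%~%~%~%~%~%~%~%~%~%~%~%~%~%~%~%~%~%~%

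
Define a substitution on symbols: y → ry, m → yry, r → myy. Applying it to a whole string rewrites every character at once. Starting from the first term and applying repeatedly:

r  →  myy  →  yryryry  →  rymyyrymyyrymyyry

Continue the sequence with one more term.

Rewriting the 17 symbols of rymyyrymyyrymyyry one by one yields myy ry yry ry ry myy ry yry ry ry myy ry yry ry ry myy ry; concatenated:

myyryyryryrymyyryyryryrymyyryyryryrymyyry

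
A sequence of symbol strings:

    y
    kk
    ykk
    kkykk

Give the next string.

ykkkkykk

From term 3 onward, concatenate the second-to-last term with the last: y·kk = ykk, kk·ykk = kkykk, …
So term 5 is ykk·kkykk.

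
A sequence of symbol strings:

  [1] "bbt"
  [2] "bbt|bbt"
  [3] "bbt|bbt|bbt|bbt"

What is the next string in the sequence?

bbt|bbt|bbt|bbt|bbt|bbt|bbt|bbt

Every step duplicates the string with '|' between the halves.
One more doubling of bbt|bbt|bbt|bbt gives the answer.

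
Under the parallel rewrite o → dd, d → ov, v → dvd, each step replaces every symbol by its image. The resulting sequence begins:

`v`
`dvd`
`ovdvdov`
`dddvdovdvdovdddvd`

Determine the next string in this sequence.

Rewriting the 17 symbols of dddvdovdvdovdddvd one by one yields ov ov ov dvd ov dd dvd ov dvd ov dd dvd ov ov ov dvd ov; concatenated:

ovovovdvdovdddvdovdvdovdddvdovovovdvdov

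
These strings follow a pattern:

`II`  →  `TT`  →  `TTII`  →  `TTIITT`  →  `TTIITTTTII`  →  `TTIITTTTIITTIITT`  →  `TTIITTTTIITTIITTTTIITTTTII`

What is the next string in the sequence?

Each term (from the third on) is the previous term followed by the one before it: term 3 = TT·II = TTII.
So term 8 is TTIITTTTIITTIITTTTIITTTTII·TTIITTTTIITTIITT.

TTIITTTTIITTIITTTTIITTTTIITTIITTTTIITTIITT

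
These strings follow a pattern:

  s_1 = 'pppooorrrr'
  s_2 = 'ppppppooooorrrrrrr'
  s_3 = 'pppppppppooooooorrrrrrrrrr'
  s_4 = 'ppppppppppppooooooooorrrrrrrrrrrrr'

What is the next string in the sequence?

Term n consists of 3n p's, followed by 2n+1 o's, followed by 3n+1 r's (n = 1, 2, …).
Setting n = 5 gives 15, 11, 16 characters in each block.

pppppppppppppppooooooooooorrrrrrrrrrrrrrrr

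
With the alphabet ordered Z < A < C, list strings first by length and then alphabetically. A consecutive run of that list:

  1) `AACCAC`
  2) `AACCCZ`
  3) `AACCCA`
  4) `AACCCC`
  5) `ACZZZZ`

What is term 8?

ACZZAZ

Continuing the enumeration 3 steps past ACZZZZ: ACZZZZ → ACZZZA → ACZZZC → (answer).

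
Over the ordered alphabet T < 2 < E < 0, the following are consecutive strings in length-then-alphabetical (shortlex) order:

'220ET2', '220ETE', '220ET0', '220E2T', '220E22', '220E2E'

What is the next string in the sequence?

Treat 220E2E as a base-4 numeral over the given alphabet and add one, carrying through any trailing 0's.

220E20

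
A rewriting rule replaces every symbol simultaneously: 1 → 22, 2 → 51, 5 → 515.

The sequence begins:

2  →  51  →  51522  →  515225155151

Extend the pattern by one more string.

Expanding 515225155151: 5→515, 1→22, 5→515, 2→51, 2→51, 5→515, 1→22, 5→515, 5→515, 1→22, 5→515, 1→22. Concatenated: 515 22 515 51 51 515 22 515 515 22 515 22.

515225155151515225155152251522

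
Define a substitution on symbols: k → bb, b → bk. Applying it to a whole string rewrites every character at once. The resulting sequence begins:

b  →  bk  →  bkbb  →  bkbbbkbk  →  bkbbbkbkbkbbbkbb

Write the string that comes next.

Rewriting the 16 symbols of bkbbbkbkbkbbbkbb one by one yields bk bb bk bk bk bb bk bb bk bb bk bk bk bb bk bk; concatenated:

bkbbbkbkbkbbbkbbbkbbbkbkbkbbbkbk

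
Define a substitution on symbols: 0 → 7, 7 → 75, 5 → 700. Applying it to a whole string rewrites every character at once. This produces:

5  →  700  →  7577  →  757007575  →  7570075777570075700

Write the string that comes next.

757007577757007575757007577757007577

Applying the rule to each of the 19 symbols of 7570075777570075700 gives the pieces 75 700 75 7 7 75 700 75 75 75 700 75 7 7 75 700 75 7 7, which concatenate to the answer.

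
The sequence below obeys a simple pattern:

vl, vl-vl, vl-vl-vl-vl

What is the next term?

Every step duplicates the string with '-' between the halves.
So the next term is two copies of vl-vl-vl-vl with '-' between the halves.

vl-vl-vl-vl-vl-vl-vl-vl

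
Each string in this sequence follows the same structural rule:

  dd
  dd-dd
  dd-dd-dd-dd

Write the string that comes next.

Each string is two copies of the previous one joined by '-'.
So the next term is two copies of dd-dd-dd-dd with '-' between the halves.

dd-dd-dd-dd-dd-dd-dd-dd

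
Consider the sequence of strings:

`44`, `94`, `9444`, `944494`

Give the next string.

9444949444

From term 3 onward, concatenate the last term with the second-to-last: 94·44 = 9444, 9444·94 = 944494, …
So term 5 is 944494·9444.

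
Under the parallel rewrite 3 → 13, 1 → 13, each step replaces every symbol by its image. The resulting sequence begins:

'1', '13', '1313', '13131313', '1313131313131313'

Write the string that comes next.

13131313131313131313131313131313

Replace each of the 16 characters of 1313131313131313 in place — 13 13 13 13 13 13 13 13 13 13 13 13 13 13 13 13 — and concatenate.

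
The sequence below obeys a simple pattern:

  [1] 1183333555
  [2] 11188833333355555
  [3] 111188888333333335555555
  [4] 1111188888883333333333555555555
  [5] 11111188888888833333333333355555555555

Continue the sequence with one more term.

111111188888888888333333333333335555555555555

Reading off run lengths: 1 runs 2, 3, 4, 5, 6; 8 runs 1, 3, 5, 7, 9; 3 runs 4, 6, 8, 10, 12; 5 runs 3, 5, 7, 9, 11 — each is linear in n (n = 1, 2, …).
At n = 6 the blocks have lengths 7, 11, 14, 13.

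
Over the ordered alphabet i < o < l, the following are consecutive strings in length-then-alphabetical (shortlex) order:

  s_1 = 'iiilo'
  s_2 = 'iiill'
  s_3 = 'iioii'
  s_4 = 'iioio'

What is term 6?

iiooi

Stepping forward 2 times from iioio: iioio → iioil, then the target.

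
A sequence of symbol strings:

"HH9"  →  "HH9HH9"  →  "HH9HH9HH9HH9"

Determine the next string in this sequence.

Each string is two copies of the previous one concatenated.
Doubling HH9HH9HH9HH9:

HH9HH9HH9HH9HH9HH9HH9HH9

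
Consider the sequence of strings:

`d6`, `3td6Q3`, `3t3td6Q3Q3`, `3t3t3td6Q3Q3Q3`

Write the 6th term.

Each term wraps the previous one in 3t on the left and Q3 on the right.
From 3t3t3td6Q3Q3Q3, 2 further steps: 3t3t3td6Q3Q3Q3 → 3t3t3t3td6Q3Q3Q3Q3 → (answer).

3t3t3t3t3td6Q3Q3Q3Q3Q3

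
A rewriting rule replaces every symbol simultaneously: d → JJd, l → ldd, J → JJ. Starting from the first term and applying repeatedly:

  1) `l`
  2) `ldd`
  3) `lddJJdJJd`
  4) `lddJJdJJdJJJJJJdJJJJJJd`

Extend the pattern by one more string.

φ(lddJJdJJdJJJJJJdJJJJJJd) expands symbol-by-symbol to ldd JJd JJd JJ JJ JJd JJ JJ JJd JJ JJ JJ JJ JJ JJ JJd JJ JJ JJ JJ JJ JJ JJd; joining the 23 pieces gives the next term.

lddJJdJJdJJJJJJdJJJJJJdJJJJJJJJJJJJJJdJJJJJJJJJJJJJJd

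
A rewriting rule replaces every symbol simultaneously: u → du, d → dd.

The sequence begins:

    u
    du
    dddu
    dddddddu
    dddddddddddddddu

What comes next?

Replace each of the 16 characters of dddddddddddddddu in place — dd dd dd dd dd dd dd dd dd dd dd dd dd dd dd du — and concatenate.

dddddddddddddddddddddddddddddddu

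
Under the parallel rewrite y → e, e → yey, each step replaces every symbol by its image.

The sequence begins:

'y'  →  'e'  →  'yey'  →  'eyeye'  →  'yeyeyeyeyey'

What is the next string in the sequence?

Expanding yeyeyeyeyey: y→e, e→yey, y→e, e→yey, y→e, e→yey, y→e, e→yey, y→e, e→yey, y→e. Concatenated: e yey e yey e yey e yey e yey e.

eyeyeyeyeyeyeyeyeyeye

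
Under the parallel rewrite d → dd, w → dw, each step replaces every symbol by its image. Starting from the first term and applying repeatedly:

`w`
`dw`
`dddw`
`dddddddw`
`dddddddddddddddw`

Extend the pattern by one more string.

φ(dddddddddddddddw) expands symbol-by-symbol to dd dd dd dd dd dd dd dd dd dd dd dd dd dd dd dw; joining the 16 pieces gives the next term.

dddddddddddddddddddddddddddddddw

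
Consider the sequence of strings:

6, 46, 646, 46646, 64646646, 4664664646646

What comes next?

Each term (from the third on) is the two preceding terms concatenated in order: term 3 = 6·46 = 646.
The next term joins 64646646 and 4664664646646.

646466464664664646646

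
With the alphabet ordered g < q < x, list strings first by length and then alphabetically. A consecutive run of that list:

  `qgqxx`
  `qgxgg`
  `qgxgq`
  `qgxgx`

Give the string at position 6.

qgxqq

Advancing 2 positions from qgxgx through qgxgx → qgxqg reaches term 6.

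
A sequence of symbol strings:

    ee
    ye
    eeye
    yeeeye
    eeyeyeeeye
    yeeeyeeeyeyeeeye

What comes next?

From term 3 onward, concatenate the second-to-last term with the last: ee·ye = eeye, ye·eeye = yeeeye, …
Continuing: eeyeyeeeye · yeeeyeeeyeyeeeye gives term 7.

eeyeyeeeyeyeeeyeeeyeyeeeye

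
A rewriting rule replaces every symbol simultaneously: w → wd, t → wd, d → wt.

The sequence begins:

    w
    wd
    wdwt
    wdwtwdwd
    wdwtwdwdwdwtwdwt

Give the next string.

φ(wdwtwdwdwdwtwdwt) expands symbol-by-symbol to wd wt wd wd wd wt wd wt wd wt wd wd wd wt wd wd; joining the 16 pieces gives the next term.

wdwtwdwdwdwtwdwtwdwtwdwdwdwtwdwd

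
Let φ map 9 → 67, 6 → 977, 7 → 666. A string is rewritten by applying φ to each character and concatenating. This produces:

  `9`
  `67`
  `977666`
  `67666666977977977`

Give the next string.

977666977977977977977977676666666766666667666666

φ(67666666977977977) expands symbol-by-symbol to 977 666 977 977 977 977 977 977 67 666 666 67 666 666 67 666 666; joining the 17 pieces gives the next term.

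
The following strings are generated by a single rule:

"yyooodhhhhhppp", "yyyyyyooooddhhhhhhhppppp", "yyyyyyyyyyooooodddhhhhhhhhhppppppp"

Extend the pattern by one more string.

yyyyyyyyyyyyyyooooooddddhhhhhhhhhhhppppppppp

Each string has the form y^{4n-2} o^{n+2} d^{n} h^{2n+3} p^{2n+1} (n = 1, 2, …).
At n = 4 the blocks have lengths 14, 6, 4, 11, 9.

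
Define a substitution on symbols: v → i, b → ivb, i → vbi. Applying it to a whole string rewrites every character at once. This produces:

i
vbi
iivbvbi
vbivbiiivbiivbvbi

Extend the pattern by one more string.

Rewriting the 17 symbols of vbivbiiivbiivbvbi one by one yields i ivb vbi i ivb vbi vbi vbi i ivb vbi vbi i ivb i ivb vbi; concatenated:

iivbvbiiivbvbivbivbiiivbvbivbiiivbiivbvbi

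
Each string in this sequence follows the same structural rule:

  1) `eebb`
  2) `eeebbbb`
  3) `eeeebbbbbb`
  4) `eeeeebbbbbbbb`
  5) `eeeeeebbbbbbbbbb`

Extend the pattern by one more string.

Term n consists of n+1 e's, followed by 2n b's (n = 1, 2, …).
At n = 6 the blocks have lengths 7, 12.

eeeeeeebbbbbbbbbbbb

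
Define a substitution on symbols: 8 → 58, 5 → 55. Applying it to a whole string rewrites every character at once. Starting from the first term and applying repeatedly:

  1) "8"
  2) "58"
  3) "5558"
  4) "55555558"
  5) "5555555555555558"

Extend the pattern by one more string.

55555555555555555555555555555558

Replace each of the 16 characters of 5555555555555558 in place — 55 55 55 55 55 55 55 55 55 55 55 55 55 55 55 58 — and concatenate.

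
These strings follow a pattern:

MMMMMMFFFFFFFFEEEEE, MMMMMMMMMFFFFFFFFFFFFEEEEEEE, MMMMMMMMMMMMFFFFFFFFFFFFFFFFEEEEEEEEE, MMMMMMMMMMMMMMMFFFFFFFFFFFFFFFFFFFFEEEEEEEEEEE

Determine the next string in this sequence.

MMMMMMMMMMMMMMMMMMFFFFFFFFFFFFFFFFFFFFFFFFEEEEEEEEEEEEE

Each string has the form M^{3n} F^{4n} E^{2n+1}, where the shown terms are n = 2, 3, 4, 5.
For the next term, n = 6, so the run lengths are 18, 24, 13.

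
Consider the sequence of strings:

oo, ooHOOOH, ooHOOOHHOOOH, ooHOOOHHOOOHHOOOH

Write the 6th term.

ooHOOOHHOOOHHOOOHHOOOHHOOOH

The strings grow by a fixed suffix HOOOH each time.
From ooHOOOHHOOOHHOOOH, 2 further steps: ooHOOOHHOOOHHOOOH → ooHOOOHHOOOHHOOOHHOOOH → (answer).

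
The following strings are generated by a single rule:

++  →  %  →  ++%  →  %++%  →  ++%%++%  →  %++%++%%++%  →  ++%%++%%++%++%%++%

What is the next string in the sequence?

%++%++%%++%++%%++%%++%++%%++%

From term 3 onward, concatenate the second-to-last term with the last: ++·% = ++%, %·++% = %++%, …
So term 8 is %++%++%%++%·++%%++%%++%++%%++%.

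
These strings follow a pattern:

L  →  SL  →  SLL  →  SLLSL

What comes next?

This is a Fibonacci-style word recurrence s(k) = s(k−1)·s(k−2): e.g. SL·L = SLL.
Continuing: SLLSL · SLL gives term 5.

SLLSLSLL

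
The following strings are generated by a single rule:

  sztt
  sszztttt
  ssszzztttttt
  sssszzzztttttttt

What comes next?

ssssszzzzztttttttttt

Reading off run lengths: s runs 1, 2, 3, 4; z runs 1, 2, 3, 4; t runs 2, 4, 6, 8 — each is linear in n (n = 1, 2, …).
At n = 5 the blocks have lengths 5, 5, 10.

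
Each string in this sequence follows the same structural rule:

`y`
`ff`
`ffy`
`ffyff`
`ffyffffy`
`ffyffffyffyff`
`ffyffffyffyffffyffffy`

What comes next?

ffyffffyffyffffyffffyffyffffyffyff

This is a Fibonacci-style word recurrence s(k) = s(k−1)·s(k−2): e.g. ff·y = ffy.
Continuing: ffyffffyffyffffyffffy · ffyffffyffyff gives term 8.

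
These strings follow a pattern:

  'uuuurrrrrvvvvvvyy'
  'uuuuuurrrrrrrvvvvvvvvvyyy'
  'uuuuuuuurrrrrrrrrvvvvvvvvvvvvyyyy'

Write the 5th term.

uuuuuuuuuuuurrrrrrrrrrrrrvvvvvvvvvvvvvvvvvvyyyyyy

The n-th term is 2n u's then 2n+1 r's then 3n v's then n y's, where the shown terms are n = 2, 3, 4.
At n = 6 the blocks have lengths 12, 13, 18, 6.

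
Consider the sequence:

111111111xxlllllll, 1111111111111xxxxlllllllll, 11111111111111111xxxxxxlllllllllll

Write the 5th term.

Each string has the form 1^{4n+1} x^{2n-2} l^{2n+3}, where the shown terms are n = 2, 3, 4.
At n = 6 the blocks have lengths 25, 10, 15.

1111111111111111111111111xxxxxxxxxxlllllllllllllll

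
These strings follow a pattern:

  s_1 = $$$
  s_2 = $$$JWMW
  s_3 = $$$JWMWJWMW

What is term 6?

Each term is the previous one with JWMW appended.
From $$$JWMWJWMW, 3 further steps: $$$JWMWJWMW → $$$JWMWJWMWJWMW → $$$JWMWJWMWJWMWJWMW → (answer).

$$$JWMWJWMWJWMWJWMWJWMW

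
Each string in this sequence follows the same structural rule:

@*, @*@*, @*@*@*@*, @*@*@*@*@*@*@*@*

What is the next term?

Every step duplicates the string.
So the next term is two copies of @*@*@*@*@*@*@*@*.

@*@*@*@*@*@*@*@*@*@*@*@*@*@*@*@*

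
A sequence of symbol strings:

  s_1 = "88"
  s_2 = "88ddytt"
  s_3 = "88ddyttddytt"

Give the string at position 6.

88ddyttddyttddyttddyttddytt

Every step adds ddytt to the end: s(k+1) = s(k)·ddytt.
From 88ddyttddytt, 3 further steps: 88ddyttddytt → 88ddyttddyttddytt → 88ddyttddyttddyttddytt → (answer).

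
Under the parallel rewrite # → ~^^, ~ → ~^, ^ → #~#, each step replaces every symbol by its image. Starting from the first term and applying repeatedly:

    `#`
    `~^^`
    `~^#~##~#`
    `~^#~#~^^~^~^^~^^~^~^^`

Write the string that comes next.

Replace each of the 21 characters of ~^#~#~^^~^~^^~^^~^~^^ in place — ~^ #~# ~^^ ~^ ~^^ ~^ #~# #~# ~^ #~# ~^ #~# #~# ~^ #~# #~# ~^ #~# ~^ #~# #~# — and concatenate.

~^#~#~^^~^~^^~^#~##~#~^#~#~^#~##~#~^#~##~#~^#~#~^#~##~#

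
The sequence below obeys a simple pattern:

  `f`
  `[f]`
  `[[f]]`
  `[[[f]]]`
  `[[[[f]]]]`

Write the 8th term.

[[[[[[[f]]]]]]]

s(k+1) = [·s(k)·], so each term gains [ as a prefix and ] as a suffix.
From [[[[f]]]], 3 further steps: [[[[f]]]] → [[[[[f]]]]] → [[[[[[f]]]]]] → (answer).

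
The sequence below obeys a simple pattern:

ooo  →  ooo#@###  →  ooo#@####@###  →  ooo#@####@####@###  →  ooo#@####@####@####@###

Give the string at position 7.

Each term is the previous one with #@### appended.
From ooo#@####@####@####@###, 2 further steps: ooo#@####@####@####@### → ooo#@####@####@####@####@### → (answer).

ooo#@####@####@####@####@####@###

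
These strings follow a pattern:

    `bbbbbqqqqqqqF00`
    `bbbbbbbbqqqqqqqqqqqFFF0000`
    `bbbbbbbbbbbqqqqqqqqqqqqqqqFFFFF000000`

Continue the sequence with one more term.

bbbbbbbbbbbbbbqqqqqqqqqqqqqqqqqqqFFFFFFF00000000

Term n consists of 3n+2 b's, followed by 4n+3 q's, followed by 2n-1 F's, followed by 2n 0's (n = 1, 2, …).
For the next term, n = 4, so the run lengths are 14, 19, 7, 8.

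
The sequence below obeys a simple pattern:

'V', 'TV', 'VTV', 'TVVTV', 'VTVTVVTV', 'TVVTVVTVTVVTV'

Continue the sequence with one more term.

VTVTVVTVTVVTVVTVTVVTV

From term 3 onward, concatenate the second-to-last term with the last: V·TV = VTV, TV·VTV = TVVTV, …
Continuing: VTVTVVTV · TVVTVVTVTVVTV gives term 7.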